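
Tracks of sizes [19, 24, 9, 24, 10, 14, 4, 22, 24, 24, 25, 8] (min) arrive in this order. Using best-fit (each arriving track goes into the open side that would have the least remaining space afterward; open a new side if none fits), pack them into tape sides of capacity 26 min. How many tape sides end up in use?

  19 → side 1 (new)  [load 19/26]
  24 → side 2 (new)  [load 24/26]
  9 → side 3 (new)  [load 9/26]
  24 → side 4 (new)  [load 24/26]
  10 → side 3  [load 19/26]
  14 → side 5 (new)  [load 14/26]
  4 → side 1  [load 23/26]
  22 → side 6 (new)  [load 22/26]
  24 → side 7 (new)  [load 24/26]
  24 → side 8 (new)  [load 24/26]
  25 → side 9 (new)  [load 25/26]
  8 → side 5  [load 22/26]
9 tape sides opened.

9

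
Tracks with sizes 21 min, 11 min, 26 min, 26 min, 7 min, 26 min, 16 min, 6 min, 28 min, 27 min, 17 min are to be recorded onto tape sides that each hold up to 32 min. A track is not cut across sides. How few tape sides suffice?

Total = 28 + 27 + 26 + 26 + 26 + 21 + 17 + 16 + 11 + 7 + 6 = 211 min.
Lower bound: ⌈211/32⌉ = 7 tape sides.
A packing using 8 tape sides:
  side 1: 28 = 28
  side 2: 27 = 27
  side 3: 26 + 6 = 32
  side 4: 26 = 26
  side 5: 26 = 26
  side 6: 21 + 11 = 32
  side 7: 17 + 7 = 24
  side 8: 16 = 16
No arrangement into 7 tape sides stays within capacity, so 8 is optimal.

8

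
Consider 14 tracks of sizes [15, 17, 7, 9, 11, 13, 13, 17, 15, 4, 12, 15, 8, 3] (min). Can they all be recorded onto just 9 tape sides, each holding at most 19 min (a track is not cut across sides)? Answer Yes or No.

No

Total = 159 min; ⌈159/19⌉ = 9.
The bound of 9 does not rule out 9, but exhaustive search shows no assignment into 9 tape sides of capacity 19 min exists — the minimum is 10.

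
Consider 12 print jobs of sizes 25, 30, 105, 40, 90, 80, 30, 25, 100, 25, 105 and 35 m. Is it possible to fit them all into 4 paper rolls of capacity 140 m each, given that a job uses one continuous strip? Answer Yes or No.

Total = 690 m; ⌈690/140⌉ = 5.
At least 5 paper rolls are required, but only 4 are allowed.

No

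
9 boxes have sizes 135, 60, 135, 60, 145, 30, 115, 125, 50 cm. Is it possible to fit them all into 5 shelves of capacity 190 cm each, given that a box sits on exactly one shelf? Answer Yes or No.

A valid assignment using 5 shelves:
  shelf 1: 145 + 30 = 175
  shelf 2: 135 + 50 = 185
  shelf 3: 135 = 135
  shelf 4: 125 + 60 = 185
  shelf 5: 115 + 60 = 175
Every load is within 190 cm, so 5 shelves suffice.

Yes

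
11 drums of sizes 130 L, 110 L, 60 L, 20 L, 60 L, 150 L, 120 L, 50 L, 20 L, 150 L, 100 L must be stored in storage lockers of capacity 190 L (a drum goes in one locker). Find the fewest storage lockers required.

Total = 150 + 150 + 130 + 120 + 110 + 100 + 60 + 60 + 50 + 20 + 20 = 970 L.
Lower bound: ⌈970/190⌉ = 6 storage lockers.
A packing using 6 storage lockers:
  locker 1: 150 + 20 + 20 = 190
  locker 2: 150 = 150
  locker 3: 130 + 60 = 190
  locker 4: 120 + 60 = 180
  locker 5: 110 + 50 = 160
  locker 6: 100 = 100
This matches the lower bound, so 6 is optimal.

6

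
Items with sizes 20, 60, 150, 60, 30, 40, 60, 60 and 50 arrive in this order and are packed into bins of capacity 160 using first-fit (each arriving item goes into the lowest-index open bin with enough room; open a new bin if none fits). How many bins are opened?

  20 → bin 1 (new)  [load 20/160]
  60 → bin 1  [load 80/160]
  150 → bin 2 (new)  [load 150/160]
  60 → bin 1  [load 140/160]
  30 → bin 3 (new)  [load 30/160]
  40 → bin 3  [load 70/160]
  60 → bin 3  [load 130/160]
  60 → bin 4 (new)  [load 60/160]
  50 → bin 4  [load 110/160]
4 bins opened.

4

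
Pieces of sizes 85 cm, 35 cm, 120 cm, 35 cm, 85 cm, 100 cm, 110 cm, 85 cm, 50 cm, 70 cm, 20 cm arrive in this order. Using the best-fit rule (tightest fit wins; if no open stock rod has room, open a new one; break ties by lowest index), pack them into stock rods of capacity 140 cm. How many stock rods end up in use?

  85 → stock rod 1 (new)  [load 85/140]
  35 → stock rod 1  [load 120/140]
  120 → stock rod 2 (new)  [load 120/140]
  35 → stock rod 3 (new)  [load 35/140]
  85 → stock rod 3  [load 120/140]
  100 → stock rod 4 (new)  [load 100/140]
  110 → stock rod 5 (new)  [load 110/140]
  85 → stock rod 6 (new)  [load 85/140]
  50 → stock rod 6  [load 135/140]
  70 → stock rod 7 (new)  [load 70/140]
  20 → stock rod 1  [load 140/140]
7 stock rods opened.

7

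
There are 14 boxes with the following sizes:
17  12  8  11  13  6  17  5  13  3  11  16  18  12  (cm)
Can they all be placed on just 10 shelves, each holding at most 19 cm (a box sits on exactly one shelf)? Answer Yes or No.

A valid assignment using 10 shelves:
  shelf 1: 18 = 18
  shelf 2: 17 = 17
  shelf 3: 17 = 17
  shelf 4: 16 + 3 = 19
  shelf 5: 13 + 6 = 19
  shelf 6: 13 + 5 = 18
  shelf 7: 12 = 12
  shelf 8: 12 = 12
  shelf 9: 11 + 8 = 19
  shelf 10: 11 = 11
Every load is within 19 cm, so 10 shelves suffice.

Yes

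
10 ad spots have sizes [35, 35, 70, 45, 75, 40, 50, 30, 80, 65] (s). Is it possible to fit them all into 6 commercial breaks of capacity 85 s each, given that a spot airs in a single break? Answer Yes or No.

No

Total = 525 s; ⌈525/85⌉ = 7.
At least 7 commercial breaks are required, but only 6 are allowed.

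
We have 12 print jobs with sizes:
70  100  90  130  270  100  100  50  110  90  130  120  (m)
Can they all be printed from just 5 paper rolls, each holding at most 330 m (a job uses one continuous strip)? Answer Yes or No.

A valid assignment using 5 paper rolls:
  roll 1: 270 + 50 = 320
  roll 2: 130 + 130 + 70 = 330
  roll 3: 120 + 110 + 100 = 330
  roll 4: 100 + 100 + 90 = 290
  roll 5: 90 = 90
Every load is within 330 m, so 5 paper rolls suffice.

Yes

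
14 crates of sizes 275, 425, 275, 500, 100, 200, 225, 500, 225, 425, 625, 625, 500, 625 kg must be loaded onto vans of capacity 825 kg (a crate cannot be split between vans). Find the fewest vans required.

Total = 625 + 625 + 625 + 500 + 500 + 500 + 425 + 425 + 275 + 275 + 225 + 225 + 200 + 100 = 5525 kg.
Lower bound: ⌈5525/825⌉ = 7 vans.
Also, 8 crates each exceed 825/2 kg, and no two of those can share a van, so at least 8 vans are needed.
A packing using 8 vans:
  van 1: 625 + 200 = 825
  van 2: 625 + 100 = 725
  van 3: 625 = 625
  van 4: 500 + 275 = 775
  van 5: 500 + 275 = 775
  van 6: 500 + 225 = 725
  van 7: 425 + 225 = 650
  van 8: 425 = 425
This matches the lower bound, so 8 is optimal.

8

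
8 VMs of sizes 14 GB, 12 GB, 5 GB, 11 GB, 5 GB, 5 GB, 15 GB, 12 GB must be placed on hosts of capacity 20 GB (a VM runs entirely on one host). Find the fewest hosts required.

5

Total = 15 + 14 + 12 + 12 + 11 + 5 + 5 + 5 = 79 GB.
Lower bound: ⌈79/20⌉ = 4 hosts.
Also, 5 VMs each exceed 10 GB, and no two of those can share a host, so at least 5 hosts are needed.
A packing using 5 hosts:
  host 1: 15 + 5 = 20
  host 2: 14 + 5 = 19
  host 3: 12 + 5 = 17
  host 4: 12 = 12
  host 5: 11 = 11
This matches the lower bound, so 5 is optimal.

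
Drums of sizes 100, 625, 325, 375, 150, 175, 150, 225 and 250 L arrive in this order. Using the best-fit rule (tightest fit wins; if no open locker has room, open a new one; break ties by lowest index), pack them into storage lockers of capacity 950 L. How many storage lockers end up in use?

3

  100 → locker 1 (new)  [load 100/950]
  625 → locker 1  [load 725/950]
  325 → locker 2 (new)  [load 325/950]
  375 → locker 2  [load 700/950]
  150 → locker 1  [load 875/950]
  175 → locker 2  [load 875/950]
  150 → locker 3 (new)  [load 150/950]
  225 → locker 3  [load 375/950]
  250 → locker 3  [load 625/950]
3 storage lockers opened.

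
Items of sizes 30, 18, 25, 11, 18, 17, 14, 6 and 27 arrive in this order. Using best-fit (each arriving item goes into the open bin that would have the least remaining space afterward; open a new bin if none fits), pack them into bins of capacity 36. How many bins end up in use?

  30 → bin 1 (new)  [load 30/36]
  18 → bin 2 (new)  [load 18/36]
  25 → bin 3 (new)  [load 25/36]
  11 → bin 3  [load 36/36]
  18 → bin 2  [load 36/36]
  17 → bin 4 (new)  [load 17/36]
  14 → bin 4  [load 31/36]
  6 → bin 1  [load 36/36]
  27 → bin 5 (new)  [load 27/36]
5 bins opened.

5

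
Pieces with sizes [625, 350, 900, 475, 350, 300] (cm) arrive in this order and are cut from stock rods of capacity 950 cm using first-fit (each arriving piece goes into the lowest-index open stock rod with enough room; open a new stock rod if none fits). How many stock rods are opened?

4

  625 → stock rod 1 (new)  [load 625/950]
  350 → stock rod 2 (new)  [load 350/950]
  900 → stock rod 3 (new)  [load 900/950]
  475 → stock rod 2  [load 825/950]
  350 → stock rod 4 (new)  [load 350/950]
  300 → stock rod 1  [load 925/950]
4 stock rods opened.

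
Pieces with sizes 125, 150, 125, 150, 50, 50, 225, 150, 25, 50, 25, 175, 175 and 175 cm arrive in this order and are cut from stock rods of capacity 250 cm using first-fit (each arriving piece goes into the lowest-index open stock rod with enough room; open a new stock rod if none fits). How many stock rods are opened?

8

  125 → stock rod 1 (new)  [load 125/250]
  150 → stock rod 2 (new)  [load 150/250]
  125 → stock rod 1  [load 250/250]
  150 → stock rod 3 (new)  [load 150/250]
  50 → stock rod 2  [load 200/250]
  50 → stock rod 2  [load 250/250]
  225 → stock rod 4 (new)  [load 225/250]
  150 → stock rod 5 (new)  [load 150/250]
  25 → stock rod 3  [load 175/250]
  50 → stock rod 3  [load 225/250]
  25 → stock rod 3  [load 250/250]
  175 → stock rod 6 (new)  [load 175/250]
  175 → stock rod 7 (new)  [load 175/250]
  175 → stock rod 8 (new)  [load 175/250]
8 stock rods opened.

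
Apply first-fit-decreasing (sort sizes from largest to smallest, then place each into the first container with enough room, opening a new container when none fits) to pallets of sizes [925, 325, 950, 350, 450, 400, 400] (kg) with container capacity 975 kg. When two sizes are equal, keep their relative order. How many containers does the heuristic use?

Sorted descending: 950, 925, 450, 400, 400, 350, 325.
  950 → container 1 (new)  [load 950/975]
  925 → container 2 (new)  [load 925/975]
  450 → container 3 (new)  [load 450/975]
  400 → container 3  [load 850/975]
  400 → container 4 (new)  [load 400/975]
  350 → container 4  [load 750/975]
  325 → container 5 (new)  [load 325/975]
5 containers opened.

5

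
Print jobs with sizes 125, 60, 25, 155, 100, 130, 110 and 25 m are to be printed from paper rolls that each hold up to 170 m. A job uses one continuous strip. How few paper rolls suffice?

Total = 155 + 130 + 125 + 110 + 100 + 60 + 25 + 25 = 730 m.
Lower bound: ⌈730/170⌉ = 5 paper rolls.
A packing using 5 paper rolls:
  roll 1: 155 = 155
  roll 2: 130 + 25 = 155
  roll 3: 125 + 25 = 150
  roll 4: 110 + 60 = 170
  roll 5: 100 = 100
This matches the lower bound, so 5 is optimal.

5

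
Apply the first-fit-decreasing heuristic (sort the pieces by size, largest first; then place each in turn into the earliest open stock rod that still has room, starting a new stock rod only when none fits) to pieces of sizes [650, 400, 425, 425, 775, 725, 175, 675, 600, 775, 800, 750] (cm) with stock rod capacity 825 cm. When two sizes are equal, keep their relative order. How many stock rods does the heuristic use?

10

Sorted descending: 800, 775, 775, 750, 725, 675, 650, 600, 425, 425, 400, 175.
  800 → stock rod 1 (new)  [load 800/825]
  775 → stock rod 2 (new)  [load 775/825]
  775 → stock rod 3 (new)  [load 775/825]
  750 → stock rod 4 (new)  [load 750/825]
  725 → stock rod 5 (new)  [load 725/825]
  675 → stock rod 6 (new)  [load 675/825]
  650 → stock rod 7 (new)  [load 650/825]
  600 → stock rod 8 (new)  [load 600/825]
  425 → stock rod 9 (new)  [load 425/825]
  425 → stock rod 10 (new)  [load 425/825]
  400 → stock rod 9  [load 825/825]
  175 → stock rod 7  [load 825/825]
10 stock rods opened.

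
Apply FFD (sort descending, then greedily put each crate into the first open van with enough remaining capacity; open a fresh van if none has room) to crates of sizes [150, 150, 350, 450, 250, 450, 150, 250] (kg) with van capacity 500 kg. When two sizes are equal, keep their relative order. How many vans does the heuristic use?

Sorted descending: 450, 450, 350, 250, 250, 150, 150, 150.
  450 → van 1 (new)  [load 450/500]
  450 → van 2 (new)  [load 450/500]
  350 → van 3 (new)  [load 350/500]
  250 → van 4 (new)  [load 250/500]
  250 → van 4  [load 500/500]
  150 → van 3  [load 500/500]
  150 → van 5 (new)  [load 150/500]
  150 → van 5  [load 300/500]
5 vans opened.

5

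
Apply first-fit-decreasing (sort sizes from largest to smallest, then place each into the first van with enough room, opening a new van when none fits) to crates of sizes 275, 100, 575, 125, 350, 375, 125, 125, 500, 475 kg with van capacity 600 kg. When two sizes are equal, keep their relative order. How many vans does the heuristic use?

6

Sorted descending: 575, 500, 475, 375, 350, 275, 125, 125, 125, 100.
  575 → van 1 (new)  [load 575/600]
  500 → van 2 (new)  [load 500/600]
  475 → van 3 (new)  [load 475/600]
  375 → van 4 (new)  [load 375/600]
  350 → van 5 (new)  [load 350/600]
  275 → van 6 (new)  [load 275/600]
  125 → van 3  [load 600/600]
  125 → van 4  [load 500/600]
  125 → van 5  [load 475/600]
  100 → van 2  [load 600/600]
6 vans opened.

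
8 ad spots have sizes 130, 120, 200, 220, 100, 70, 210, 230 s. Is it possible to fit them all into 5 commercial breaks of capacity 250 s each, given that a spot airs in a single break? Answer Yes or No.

Total = 1280 s; ⌈1280/250⌉ = 6.
At least 6 commercial breaks are required, but only 5 are allowed.

No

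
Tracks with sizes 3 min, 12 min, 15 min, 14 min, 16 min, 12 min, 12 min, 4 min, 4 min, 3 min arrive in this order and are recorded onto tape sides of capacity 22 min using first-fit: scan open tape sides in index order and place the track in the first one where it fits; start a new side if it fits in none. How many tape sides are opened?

6

  3 → side 1 (new)  [load 3/22]
  12 → side 1  [load 15/22]
  15 → side 2 (new)  [load 15/22]
  14 → side 3 (new)  [load 14/22]
  16 → side 4 (new)  [load 16/22]
  12 → side 5 (new)  [load 12/22]
  12 → side 6 (new)  [load 12/22]
  4 → side 1  [load 19/22]
  4 → side 2  [load 19/22]
  3 → side 1  [load 22/22]
6 tape sides opened.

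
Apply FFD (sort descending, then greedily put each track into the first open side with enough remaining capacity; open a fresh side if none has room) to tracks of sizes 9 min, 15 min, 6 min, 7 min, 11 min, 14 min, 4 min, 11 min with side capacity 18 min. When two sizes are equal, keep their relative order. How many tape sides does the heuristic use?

Sorted descending: 15, 14, 11, 11, 9, 7, 6, 4.
  15 → side 1 (new)  [load 15/18]
  14 → side 2 (new)  [load 14/18]
  11 → side 3 (new)  [load 11/18]
  11 → side 4 (new)  [load 11/18]
  9 → side 5 (new)  [load 9/18]
  7 → side 3  [load 18/18]
  6 → side 4  [load 17/18]
  4 → side 2  [load 18/18]
5 tape sides opened.

5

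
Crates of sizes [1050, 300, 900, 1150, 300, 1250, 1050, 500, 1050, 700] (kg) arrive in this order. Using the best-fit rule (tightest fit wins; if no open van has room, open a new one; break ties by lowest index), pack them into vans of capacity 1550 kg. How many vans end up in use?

7

  1050 → van 1 (new)  [load 1050/1550]
  300 → van 1  [load 1350/1550]
  900 → van 2 (new)  [load 900/1550]
  1150 → van 3 (new)  [load 1150/1550]
  300 → van 3  [load 1450/1550]
  1250 → van 4 (new)  [load 1250/1550]
  1050 → van 5 (new)  [load 1050/1550]
  500 → van 5  [load 1550/1550]
  1050 → van 6 (new)  [load 1050/1550]
  700 → van 7 (new)  [load 700/1550]
7 vans opened.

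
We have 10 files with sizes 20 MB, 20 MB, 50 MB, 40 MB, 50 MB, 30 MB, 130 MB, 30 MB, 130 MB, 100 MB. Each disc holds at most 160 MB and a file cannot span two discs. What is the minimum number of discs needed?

4

Total = 130 + 130 + 100 + 50 + 50 + 40 + 30 + 30 + 20 + 20 = 600 MB.
Lower bound: ⌈600/160⌉ = 4 discs.
A packing using 4 discs:
  disc 1: 130 + 30 = 160
  disc 2: 130 + 30 = 160
  disc 3: 100 + 50 = 150
  disc 4: 50 + 40 + 20 + 20 = 130
This matches the lower bound, so 4 is optimal.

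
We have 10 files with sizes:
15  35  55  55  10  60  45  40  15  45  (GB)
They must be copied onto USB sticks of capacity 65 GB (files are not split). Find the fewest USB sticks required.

Total = 60 + 55 + 55 + 45 + 45 + 40 + 35 + 15 + 15 + 10 = 375 GB.
Lower bound: ⌈375/65⌉ = 6 USB sticks.
Also, 7 files each exceed 65/2 GB, and no two of those can share a USB stick, so at least 7 USB sticks are needed.
A packing using 7 USB sticks:
  USB stick 1: 60 = 60
  USB stick 2: 55 + 10 = 65
  USB stick 3: 55 = 55
  USB stick 4: 45 + 15 = 60
  USB stick 5: 45 + 15 = 60
  USB stick 6: 40 = 40
  USB stick 7: 35 = 35
This matches the lower bound, so 7 is optimal.

7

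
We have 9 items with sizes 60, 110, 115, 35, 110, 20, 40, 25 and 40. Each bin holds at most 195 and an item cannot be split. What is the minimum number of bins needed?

Total = 115 + 110 + 110 + 60 + 40 + 40 + 35 + 25 + 20 = 555.
Lower bound: ⌈555/195⌉ = 3 bins.
A packing using 3 bins:
  bin 1: 115 + 60 + 20 = 195
  bin 2: 110 + 40 + 40 = 190
  bin 3: 110 + 35 + 25 = 170
This matches the lower bound, so 3 is optimal.

3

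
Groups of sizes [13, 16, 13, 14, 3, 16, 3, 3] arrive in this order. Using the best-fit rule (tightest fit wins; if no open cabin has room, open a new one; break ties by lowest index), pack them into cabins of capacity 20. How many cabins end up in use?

  13 → cabin 1 (new)  [load 13/20]
  16 → cabin 2 (new)  [load 16/20]
  13 → cabin 3 (new)  [load 13/20]
  14 → cabin 4 (new)  [load 14/20]
  3 → cabin 2  [load 19/20]
  16 → cabin 5 (new)  [load 16/20]
  3 → cabin 5  [load 19/20]
  3 → cabin 4  [load 17/20]
5 cabins opened.

5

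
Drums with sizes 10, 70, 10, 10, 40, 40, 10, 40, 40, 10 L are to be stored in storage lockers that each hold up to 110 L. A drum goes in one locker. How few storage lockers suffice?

3

Total = 70 + 40 + 40 + 40 + 40 + 10 + 10 + 10 + 10 + 10 = 280 L.
Lower bound: ⌈280/110⌉ = 3 storage lockers.
A packing using 3 storage lockers:
  locker 1: 70 + 40 = 110
  locker 2: 40 + 40 + 10 + 10 + 10 = 110
  locker 3: 40 + 10 + 10 = 60
This matches the lower bound, so 3 is optimal.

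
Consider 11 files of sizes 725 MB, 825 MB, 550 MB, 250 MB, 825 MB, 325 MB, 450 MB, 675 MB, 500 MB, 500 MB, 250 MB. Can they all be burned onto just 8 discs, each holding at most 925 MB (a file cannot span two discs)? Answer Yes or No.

Yes

A valid assignment using 8 discs:
  disc 1: 825 = 825
  disc 2: 825 = 825
  disc 3: 725 = 725
  disc 4: 675 + 250 = 925
  disc 5: 550 + 325 = 875
  disc 6: 500 + 250 = 750
  disc 7: 500 = 500
  disc 8: 450 = 450
Every load is within 925 MB, so 8 discs suffice.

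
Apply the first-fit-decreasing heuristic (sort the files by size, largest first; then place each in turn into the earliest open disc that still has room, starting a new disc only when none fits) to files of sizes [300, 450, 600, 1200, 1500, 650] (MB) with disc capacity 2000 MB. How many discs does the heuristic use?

3

Sorted descending: 1500, 1200, 650, 600, 450, 300.
  1500 → disc 1 (new)  [load 1500/2000]
  1200 → disc 2 (new)  [load 1200/2000]
  650 → disc 2  [load 1850/2000]
  600 → disc 3 (new)  [load 600/2000]
  450 → disc 1  [load 1950/2000]
  300 → disc 3  [load 900/2000]
3 discs opened.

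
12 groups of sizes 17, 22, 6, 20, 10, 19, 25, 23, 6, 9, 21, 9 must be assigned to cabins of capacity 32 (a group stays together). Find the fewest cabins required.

Total = 25 + 23 + 22 + 21 + 20 + 19 + 17 + 10 + 9 + 9 + 6 + 6 = 187.
Lower bound: ⌈187/32⌉ = 6 cabins.
Also, 7 groups each exceed 16, and no two of those can share a cabin, so at least 7 cabins are needed.
A packing using 7 cabins:
  cabin 1: 25 + 6 = 31
  cabin 2: 23 + 9 = 32
  cabin 3: 22 + 10 = 32
  cabin 4: 21 + 9 = 30
  cabin 5: 20 + 6 = 26
  cabin 6: 19 = 19
  cabin 7: 17 = 17
This matches the lower bound, so 7 is optimal.

7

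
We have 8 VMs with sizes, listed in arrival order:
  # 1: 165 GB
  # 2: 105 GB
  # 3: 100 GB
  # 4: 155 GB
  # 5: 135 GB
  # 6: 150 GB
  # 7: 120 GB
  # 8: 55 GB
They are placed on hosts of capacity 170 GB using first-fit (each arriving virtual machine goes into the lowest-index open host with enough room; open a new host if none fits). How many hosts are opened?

  165 → host 1 (new)  [load 165/170]
  105 → host 2 (new)  [load 105/170]
  100 → host 3 (new)  [load 100/170]
  155 → host 4 (new)  [load 155/170]
  135 → host 5 (new)  [load 135/170]
  150 → host 6 (new)  [load 150/170]
  120 → host 7 (new)  [load 120/170]
  55 → host 2  [load 160/170]
7 hosts opened.

7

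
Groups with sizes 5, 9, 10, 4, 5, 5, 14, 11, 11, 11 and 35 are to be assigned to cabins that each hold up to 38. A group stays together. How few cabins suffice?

Total = 35 + 14 + 11 + 11 + 11 + 10 + 9 + 5 + 5 + 5 + 4 = 120.
Lower bound: ⌈120/38⌉ = 4 cabins.
A packing using 4 cabins:
  cabin 1: 35 = 35
  cabin 2: 14 + 11 + 11 = 36
  cabin 3: 11 + 10 + 9 + 5 = 35
  cabin 4: 5 + 5 + 4 = 14
This matches the lower bound, so 4 is optimal.

4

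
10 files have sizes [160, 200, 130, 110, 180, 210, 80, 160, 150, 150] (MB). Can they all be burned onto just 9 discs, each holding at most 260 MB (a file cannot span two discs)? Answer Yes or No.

A valid assignment using 8 discs:
  disc 1: 210 = 210
  disc 2: 200 = 200
  disc 3: 180 + 80 = 260
  disc 4: 160 = 160
  disc 5: 160 = 160
  disc 6: 150 + 110 = 260
  disc 7: 150 = 150
  disc 8: 130 = 130
That uses only 8 ≤ 9, so 9 discs are enough.

Yes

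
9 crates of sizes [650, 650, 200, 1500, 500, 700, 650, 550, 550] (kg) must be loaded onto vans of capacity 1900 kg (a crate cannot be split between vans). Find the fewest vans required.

4

Total = 1500 + 700 + 650 + 650 + 650 + 550 + 550 + 500 + 200 = 5950 kg.
Lower bound: ⌈5950/1900⌉ = 4 vans.
A packing using 4 vans:
  van 1: 1500 + 200 = 1700
  van 2: 700 + 650 + 550 = 1900
  van 3: 650 + 650 + 550 = 1850
  van 4: 500 = 500
This matches the lower bound, so 4 is optimal.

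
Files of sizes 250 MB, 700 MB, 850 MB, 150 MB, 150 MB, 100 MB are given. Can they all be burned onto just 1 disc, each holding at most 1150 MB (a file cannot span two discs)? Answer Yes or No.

Total = 2200 MB; ⌈2200/1150⌉ = 2.
At least 2 discs are required, but only 1 is allowed.

No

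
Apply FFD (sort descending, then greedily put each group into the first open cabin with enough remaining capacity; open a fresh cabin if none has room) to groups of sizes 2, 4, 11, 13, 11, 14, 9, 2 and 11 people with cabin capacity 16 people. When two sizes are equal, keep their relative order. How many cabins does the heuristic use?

6

Sorted descending: 14, 13, 11, 11, 11, 9, 4, 2, 2.
  14 → cabin 1 (new)  [load 14/16]
  13 → cabin 2 (new)  [load 13/16]
  11 → cabin 3 (new)  [load 11/16]
  11 → cabin 4 (new)  [load 11/16]
  11 → cabin 5 (new)  [load 11/16]
  9 → cabin 6 (new)  [load 9/16]
  4 → cabin 3  [load 15/16]
  2 → cabin 1  [load 16/16]
  2 → cabin 2  [load 15/16]
6 cabins opened.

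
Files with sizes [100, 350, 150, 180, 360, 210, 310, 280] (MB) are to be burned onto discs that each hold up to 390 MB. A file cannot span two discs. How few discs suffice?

Total = 360 + 350 + 310 + 280 + 210 + 180 + 150 + 100 = 1940 MB.
Lower bound: ⌈1940/390⌉ = 5 discs.
A packing using 6 discs:
  disc 1: 360 = 360
  disc 2: 350 = 350
  disc 3: 310 = 310
  disc 4: 280 + 100 = 380
  disc 5: 210 + 180 = 390
  disc 6: 150 = 150
No arrangement into 5 discs stays within capacity, so 6 is optimal.

6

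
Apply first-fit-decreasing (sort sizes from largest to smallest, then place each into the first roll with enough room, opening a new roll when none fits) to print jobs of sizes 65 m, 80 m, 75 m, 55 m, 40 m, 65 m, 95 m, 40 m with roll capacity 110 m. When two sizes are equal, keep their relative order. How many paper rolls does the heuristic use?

Sorted descending: 95, 80, 75, 65, 65, 55, 40, 40.
  95 → roll 1 (new)  [load 95/110]
  80 → roll 2 (new)  [load 80/110]
  75 → roll 3 (new)  [load 75/110]
  65 → roll 4 (new)  [load 65/110]
  65 → roll 5 (new)  [load 65/110]
  55 → roll 6 (new)  [load 55/110]
  40 → roll 4  [load 105/110]
  40 → roll 5  [load 105/110]
6 paper rolls opened.

6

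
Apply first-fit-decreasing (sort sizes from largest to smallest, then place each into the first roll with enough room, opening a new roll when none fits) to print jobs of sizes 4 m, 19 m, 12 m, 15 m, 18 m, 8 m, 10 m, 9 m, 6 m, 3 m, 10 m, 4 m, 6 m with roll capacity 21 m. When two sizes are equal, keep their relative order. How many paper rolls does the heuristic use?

7

Sorted descending: 19, 18, 15, 12, 10, 10, 9, 8, 6, 6, 4, 4, 3.
  19 → roll 1 (new)  [load 19/21]
  18 → roll 2 (new)  [load 18/21]
  15 → roll 3 (new)  [load 15/21]
  12 → roll 4 (new)  [load 12/21]
  10 → roll 5 (new)  [load 10/21]
  10 → roll 5  [load 20/21]
  9 → roll 4  [load 21/21]
  8 → roll 6 (new)  [load 8/21]
  6 → roll 3  [load 21/21]
  6 → roll 6  [load 14/21]
  4 → roll 6  [load 18/21]
  4 → roll 7 (new)  [load 4/21]
  3 → roll 2  [load 21/21]
7 paper rolls opened.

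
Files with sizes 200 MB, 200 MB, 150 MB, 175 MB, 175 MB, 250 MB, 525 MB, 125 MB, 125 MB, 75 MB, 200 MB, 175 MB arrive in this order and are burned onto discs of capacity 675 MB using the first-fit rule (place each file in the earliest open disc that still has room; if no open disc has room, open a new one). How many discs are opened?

  200 → disc 1 (new)  [load 200/675]
  200 → disc 1  [load 400/675]
  150 → disc 1  [load 550/675]
  175 → disc 2 (new)  [load 175/675]
  175 → disc 2  [load 350/675]
  250 → disc 2  [load 600/675]
  525 → disc 3 (new)  [load 525/675]
  125 → disc 1  [load 675/675]
  125 → disc 3  [load 650/675]
  75 → disc 2  [load 675/675]
  200 → disc 4 (new)  [load 200/675]
  175 → disc 4  [load 375/675]
4 discs opened.

4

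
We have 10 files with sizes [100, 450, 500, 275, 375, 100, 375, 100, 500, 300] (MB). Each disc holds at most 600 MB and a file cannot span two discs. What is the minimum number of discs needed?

6

Total = 500 + 500 + 450 + 375 + 375 + 300 + 275 + 100 + 100 + 100 = 3075 MB.
Lower bound: ⌈3075/600⌉ = 6 discs.
A packing using 6 discs:
  disc 1: 500 + 100 = 600
  disc 2: 500 + 100 = 600
  disc 3: 450 + 100 = 550
  disc 4: 375 = 375
  disc 5: 375 = 375
  disc 6: 300 + 275 = 575
This matches the lower bound, so 6 is optimal.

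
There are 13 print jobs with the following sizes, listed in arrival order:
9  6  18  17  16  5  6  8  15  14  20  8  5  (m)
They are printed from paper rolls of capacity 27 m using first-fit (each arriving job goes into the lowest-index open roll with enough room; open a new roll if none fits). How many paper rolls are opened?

7

  9 → roll 1 (new)  [load 9/27]
  6 → roll 1  [load 15/27]
  18 → roll 2 (new)  [load 18/27]
  17 → roll 3 (new)  [load 17/27]
  16 → roll 4 (new)  [load 16/27]
  5 → roll 1  [load 20/27]
  6 → roll 1  [load 26/27]
  8 → roll 2  [load 26/27]
  15 → roll 5 (new)  [load 15/27]
  14 → roll 6 (new)  [load 14/27]
  20 → roll 7 (new)  [load 20/27]
  8 → roll 3  [load 25/27]
  5 → roll 4  [load 21/27]
7 paper rolls opened.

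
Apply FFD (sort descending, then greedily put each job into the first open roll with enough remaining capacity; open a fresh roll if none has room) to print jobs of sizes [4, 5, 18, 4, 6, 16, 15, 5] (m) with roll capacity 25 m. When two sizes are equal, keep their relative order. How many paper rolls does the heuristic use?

Sorted descending: 18, 16, 15, 6, 5, 5, 4, 4.
  18 → roll 1 (new)  [load 18/25]
  16 → roll 2 (new)  [load 16/25]
  15 → roll 3 (new)  [load 15/25]
  6 → roll 1  [load 24/25]
  5 → roll 2  [load 21/25]
  5 → roll 3  [load 20/25]
  4 → roll 2  [load 25/25]
  4 → roll 3  [load 24/25]
3 paper rolls opened.

3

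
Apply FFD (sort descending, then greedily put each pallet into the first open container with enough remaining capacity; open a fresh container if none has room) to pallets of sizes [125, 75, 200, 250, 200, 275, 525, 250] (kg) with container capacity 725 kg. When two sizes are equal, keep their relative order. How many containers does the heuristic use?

Sorted descending: 525, 275, 250, 250, 200, 200, 125, 75.
  525 → container 1 (new)  [load 525/725]
  275 → container 2 (new)  [load 275/725]
  250 → container 2  [load 525/725]
  250 → container 3 (new)  [load 250/725]
  200 → container 1  [load 725/725]
  200 → container 2  [load 725/725]
  125 → container 3  [load 375/725]
  75 → container 3  [load 450/725]
3 containers opened.

3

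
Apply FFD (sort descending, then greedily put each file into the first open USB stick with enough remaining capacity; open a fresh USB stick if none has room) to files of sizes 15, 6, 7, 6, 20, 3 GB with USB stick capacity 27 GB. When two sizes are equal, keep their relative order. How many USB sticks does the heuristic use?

3

Sorted descending: 20, 15, 7, 6, 6, 3.
  20 → USB stick 1 (new)  [load 20/27]
  15 → USB stick 2 (new)  [load 15/27]
  7 → USB stick 1  [load 27/27]
  6 → USB stick 2  [load 21/27]
  6 → USB stick 2  [load 27/27]
  3 → USB stick 3 (new)  [load 3/27]
3 USB sticks opened.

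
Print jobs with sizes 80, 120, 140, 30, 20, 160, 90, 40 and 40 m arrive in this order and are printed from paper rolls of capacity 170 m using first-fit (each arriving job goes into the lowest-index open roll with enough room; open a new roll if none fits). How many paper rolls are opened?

5

  80 → roll 1 (new)  [load 80/170]
  120 → roll 2 (new)  [load 120/170]
  140 → roll 3 (new)  [load 140/170]
  30 → roll 1  [load 110/170]
  20 → roll 1  [load 130/170]
  160 → roll 4 (new)  [load 160/170]
  90 → roll 5 (new)  [load 90/170]
  40 → roll 1  [load 170/170]
  40 → roll 2  [load 160/170]
5 paper rolls opened.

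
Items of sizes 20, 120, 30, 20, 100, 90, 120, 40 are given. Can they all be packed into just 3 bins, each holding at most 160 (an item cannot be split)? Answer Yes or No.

Total = 540; ⌈540/160⌉ = 4.
At least 4 bins are required, but only 3 are allowed.

No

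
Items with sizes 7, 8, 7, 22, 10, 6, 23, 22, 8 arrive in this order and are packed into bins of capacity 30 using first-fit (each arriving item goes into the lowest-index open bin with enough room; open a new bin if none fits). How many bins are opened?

  7 → bin 1 (new)  [load 7/30]
  8 → bin 1  [load 15/30]
  7 → bin 1  [load 22/30]
  22 → bin 2 (new)  [load 22/30]
  10 → bin 3 (new)  [load 10/30]
  6 → bin 1  [load 28/30]
  23 → bin 4 (new)  [load 23/30]
  22 → bin 5 (new)  [load 22/30]
  8 → bin 2  [load 30/30]
5 bins opened.

5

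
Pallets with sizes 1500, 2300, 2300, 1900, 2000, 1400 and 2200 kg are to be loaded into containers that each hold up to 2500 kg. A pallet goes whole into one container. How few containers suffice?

7

Total = 2300 + 2300 + 2200 + 2000 + 1900 + 1500 + 1400 = 13600 kg.
Lower bound: ⌈13600/2500⌉ = 6 containers.
Also, 7 pallets each exceed 1250 kg, and no two of those can share a container, so at least 7 containers are needed.
A packing using 7 containers:
  container 1: 2300 = 2300
  container 2: 2300 = 2300
  container 3: 2200 = 2200
  container 4: 2000 = 2000
  container 5: 1900 = 1900
  container 6: 1500 = 1500
  container 7: 1400 = 1400
This matches the lower bound, so 7 is optimal.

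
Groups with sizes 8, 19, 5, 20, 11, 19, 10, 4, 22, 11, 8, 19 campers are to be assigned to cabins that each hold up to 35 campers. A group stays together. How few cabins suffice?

5

Total = 22 + 20 + 19 + 19 + 19 + 11 + 11 + 10 + 8 + 8 + 5 + 4 = 156 campers.
Lower bound: ⌈156/35⌉ = 5 cabins.
A packing using 5 cabins:
  cabin 1: 22 + 11 = 33
  cabin 2: 20 + 11 + 4 = 35
  cabin 3: 19 + 10 + 5 = 34
  cabin 4: 19 + 8 + 8 = 35
  cabin 5: 19 = 19
This matches the lower bound, so 5 is optimal.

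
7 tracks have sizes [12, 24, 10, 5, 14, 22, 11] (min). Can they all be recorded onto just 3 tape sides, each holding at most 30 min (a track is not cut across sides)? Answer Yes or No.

No

Total = 98 min; ⌈98/30⌉ = 4.
At least 4 tape sides are required, but only 3 are allowed.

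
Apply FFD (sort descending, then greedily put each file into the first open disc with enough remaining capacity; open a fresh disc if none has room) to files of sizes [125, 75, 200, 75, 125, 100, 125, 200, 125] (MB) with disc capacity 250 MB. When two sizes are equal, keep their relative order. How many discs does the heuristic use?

Sorted descending: 200, 200, 125, 125, 125, 125, 100, 75, 75.
  200 → disc 1 (new)  [load 200/250]
  200 → disc 2 (new)  [load 200/250]
  125 → disc 3 (new)  [load 125/250]
  125 → disc 3  [load 250/250]
  125 → disc 4 (new)  [load 125/250]
  125 → disc 4  [load 250/250]
  100 → disc 5 (new)  [load 100/250]
  75 → disc 5  [load 175/250]
  75 → disc 5  [load 250/250]
5 discs opened.

5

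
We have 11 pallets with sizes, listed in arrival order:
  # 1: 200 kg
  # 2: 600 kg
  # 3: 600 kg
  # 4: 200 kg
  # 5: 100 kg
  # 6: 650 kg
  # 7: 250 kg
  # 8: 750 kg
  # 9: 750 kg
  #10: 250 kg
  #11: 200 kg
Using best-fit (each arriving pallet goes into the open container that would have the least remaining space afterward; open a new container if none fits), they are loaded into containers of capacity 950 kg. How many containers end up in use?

6

  200 → container 1 (new)  [load 200/950]
  600 → container 1  [load 800/950]
  600 → container 2 (new)  [load 600/950]
  200 → container 2  [load 800/950]
  100 → container 1  [load 900/950]
  650 → container 3 (new)  [load 650/950]
  250 → container 3  [load 900/950]
  750 → container 4 (new)  [load 750/950]
  750 → container 5 (new)  [load 750/950]
  250 → container 6 (new)  [load 250/950]
  200 → container 4  [load 950/950]
6 containers opened.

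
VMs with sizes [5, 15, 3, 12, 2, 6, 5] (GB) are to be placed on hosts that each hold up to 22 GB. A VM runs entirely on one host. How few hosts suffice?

Total = 15 + 12 + 6 + 5 + 5 + 3 + 2 = 48 GB.
Lower bound: ⌈48/22⌉ = 3 hosts.
A packing using 3 hosts:
  host 1: 15 + 6 = 21
  host 2: 12 + 5 + 5 = 22
  host 3: 3 + 2 = 5
This matches the lower bound, so 3 is optimal.

3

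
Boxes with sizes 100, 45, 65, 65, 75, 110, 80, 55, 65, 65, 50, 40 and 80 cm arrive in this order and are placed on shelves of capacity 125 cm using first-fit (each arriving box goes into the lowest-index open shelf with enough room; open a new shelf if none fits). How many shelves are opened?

  100 → shelf 1 (new)  [load 100/125]
  45 → shelf 2 (new)  [load 45/125]
  65 → shelf 2  [load 110/125]
  65 → shelf 3 (new)  [load 65/125]
  75 → shelf 4 (new)  [load 75/125]
  110 → shelf 5 (new)  [load 110/125]
  80 → shelf 6 (new)  [load 80/125]
  55 → shelf 3  [load 120/125]
  65 → shelf 7 (new)  [load 65/125]
  65 → shelf 8 (new)  [load 65/125]
  50 → shelf 4  [load 125/125]
  40 → shelf 6  [load 120/125]
  80 → shelf 9 (new)  [load 80/125]
9 shelves opened.

9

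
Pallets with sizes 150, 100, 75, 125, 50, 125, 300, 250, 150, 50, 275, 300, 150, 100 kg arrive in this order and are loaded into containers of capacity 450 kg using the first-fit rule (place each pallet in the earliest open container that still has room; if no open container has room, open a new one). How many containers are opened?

  150 → container 1 (new)  [load 150/450]
  100 → container 1  [load 250/450]
  75 → container 1  [load 325/450]
  125 → container 1  [load 450/450]
  50 → container 2 (new)  [load 50/450]
  125 → container 2  [load 175/450]
  300 → container 3 (new)  [load 300/450]
  250 → container 2  [load 425/450]
  150 → container 3  [load 450/450]
  50 → container 4 (new)  [load 50/450]
  275 → container 4  [load 325/450]
  300 → container 5 (new)  [load 300/450]
  150 → container 5  [load 450/450]
  100 → container 4  [load 425/450]
5 containers opened.

5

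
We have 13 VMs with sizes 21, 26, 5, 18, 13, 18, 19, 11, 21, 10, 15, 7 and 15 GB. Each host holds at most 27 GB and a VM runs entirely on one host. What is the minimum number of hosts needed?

9

Total = 26 + 21 + 21 + 19 + 18 + 18 + 15 + 15 + 13 + 11 + 10 + 7 + 5 = 199 GB.
Lower bound: ⌈199/27⌉ = 8 hosts.
A packing using 9 hosts:
  host 1: 26 = 26
  host 2: 21 + 5 = 26
  host 3: 21 = 21
  host 4: 19 + 7 = 26
  host 5: 18 = 18
  host 6: 18 = 18
  host 7: 15 + 11 = 26
  host 8: 15 + 10 = 25
  host 9: 13 = 13
No arrangement into 8 hosts stays within capacity, so 9 is optimal.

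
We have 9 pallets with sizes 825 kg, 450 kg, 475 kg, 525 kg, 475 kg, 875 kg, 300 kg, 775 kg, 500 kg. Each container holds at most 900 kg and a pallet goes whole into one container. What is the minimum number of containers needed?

8

Total = 875 + 825 + 775 + 525 + 500 + 475 + 475 + 450 + 300 = 5200 kg.
Lower bound: ⌈5200/900⌉ = 6 containers.
Also, 7 pallets each exceed 450 kg, and no two of those can share a container, so at least 7 containers are needed.
A packing using 8 containers:
  container 1: 875 = 875
  container 2: 825 = 825
  container 3: 775 = 775
  container 4: 525 + 300 = 825
  container 5: 500 = 500
  container 6: 475 = 475
  container 7: 475 = 475
  container 8: 450 = 450
No arrangement into 7 containers stays within capacity, so 8 is optimal.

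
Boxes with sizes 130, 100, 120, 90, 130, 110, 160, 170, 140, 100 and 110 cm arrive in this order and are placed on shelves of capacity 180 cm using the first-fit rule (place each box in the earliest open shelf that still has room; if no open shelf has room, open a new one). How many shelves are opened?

11

  130 → shelf 1 (new)  [load 130/180]
  100 → shelf 2 (new)  [load 100/180]
  120 → shelf 3 (new)  [load 120/180]
  90 → shelf 4 (new)  [load 90/180]
  130 → shelf 5 (new)  [load 130/180]
  110 → shelf 6 (new)  [load 110/180]
  160 → shelf 7 (new)  [load 160/180]
  170 → shelf 8 (new)  [load 170/180]
  140 → shelf 9 (new)  [load 140/180]
  100 → shelf 10 (new)  [load 100/180]
  110 → shelf 11 (new)  [load 110/180]
11 shelves opened.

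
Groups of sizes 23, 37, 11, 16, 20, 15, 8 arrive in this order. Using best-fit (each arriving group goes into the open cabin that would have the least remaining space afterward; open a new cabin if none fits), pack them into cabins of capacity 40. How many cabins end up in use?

4

  23 → cabin 1 (new)  [load 23/40]
  37 → cabin 2 (new)  [load 37/40]
  11 → cabin 1  [load 34/40]
  16 → cabin 3 (new)  [load 16/40]
  20 → cabin 3  [load 36/40]
  15 → cabin 4 (new)  [load 15/40]
  8 → cabin 4  [load 23/40]
4 cabins opened.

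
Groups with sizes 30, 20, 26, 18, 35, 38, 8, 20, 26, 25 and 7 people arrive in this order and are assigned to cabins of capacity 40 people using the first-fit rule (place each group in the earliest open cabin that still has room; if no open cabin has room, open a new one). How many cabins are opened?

8

  30 → cabin 1 (new)  [load 30/40]
  20 → cabin 2 (new)  [load 20/40]
  26 → cabin 3 (new)  [load 26/40]
  18 → cabin 2  [load 38/40]
  35 → cabin 4 (new)  [load 35/40]
  38 → cabin 5 (new)  [load 38/40]
  8 → cabin 1  [load 38/40]
  20 → cabin 6 (new)  [load 20/40]
  26 → cabin 7 (new)  [load 26/40]
  25 → cabin 8 (new)  [load 25/40]
  7 → cabin 3  [load 33/40]
8 cabins opened.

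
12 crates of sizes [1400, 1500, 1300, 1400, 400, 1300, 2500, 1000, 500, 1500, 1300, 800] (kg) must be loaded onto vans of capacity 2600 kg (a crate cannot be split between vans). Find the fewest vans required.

Total = 2500 + 1500 + 1500 + 1400 + 1400 + 1300 + 1300 + 1300 + 1000 + 800 + 500 + 400 = 14900 kg.
Lower bound: ⌈14900/2600⌉ = 6 vans.
A packing using 7 vans:
  van 1: 2500 = 2500
  van 2: 1500 + 1000 = 2500
  van 3: 1500 + 800 = 2300
  van 4: 1400 + 500 + 400 = 2300
  van 5: 1400 = 1400
  van 6: 1300 + 1300 = 2600
  van 7: 1300 = 1300
No arrangement into 6 vans stays within capacity, so 7 is optimal.

7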